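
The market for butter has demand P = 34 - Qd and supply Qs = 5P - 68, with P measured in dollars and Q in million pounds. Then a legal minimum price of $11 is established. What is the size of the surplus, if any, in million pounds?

Rearranging demand gives Qd = 34 - P. Without the control the market clears where 34 - P = 5P - 68, i.e. P* = 17 and Q* = 17.
The floor of 11 is below the equilibrium price 17, so it is not binding; the market clears at P* = 17, Q* = 17.
Since the control does not bind, there is no surplus.

0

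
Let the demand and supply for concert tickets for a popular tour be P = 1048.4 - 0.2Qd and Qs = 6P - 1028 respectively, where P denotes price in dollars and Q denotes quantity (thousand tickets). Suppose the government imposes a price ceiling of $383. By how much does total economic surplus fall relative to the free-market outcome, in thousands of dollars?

Rearranging demand gives Qd = 5242 - 5P. Setting quantity demanded equal to quantity supplied, 5242 - 5P = 6P - 1028, gives P* = 570 and Q* = 2392.
The ceiling of 383 is below the equilibrium price 570, so it binds.
At P = 383: Qd = 5242 - 5·383 = 3327 and Qs = 6·383 - 1028 = 1270.
Quantity traded falls to 1270. At Q = 1270 the demand price is (5242 - 1270)/5 = 794.4 and the supply price is (1028 + 1270)/6 = 383.
Deadweight loss = ½ · (794.4 - 383) · (2392 - 1270) = ½ · 411.4 · 1122 = 230795.4.

230795.4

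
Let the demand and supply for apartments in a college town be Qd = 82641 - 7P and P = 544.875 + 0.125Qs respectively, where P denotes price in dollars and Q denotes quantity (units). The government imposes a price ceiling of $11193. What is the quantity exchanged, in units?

Rearranging supply gives Qs = 8P - 4359. Equilibrium: 82641 - 7P = 8P - 4359, so 87000 = 15P and P* = 5800, Q* = 42041.
Since 11193 is above P* = 5800, the ceiling does not bind and the free-market outcome prevails.

42041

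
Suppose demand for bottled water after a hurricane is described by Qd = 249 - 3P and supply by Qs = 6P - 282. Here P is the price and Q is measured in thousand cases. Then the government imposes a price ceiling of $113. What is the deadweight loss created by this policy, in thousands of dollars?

Setting quantity demanded equal to quantity supplied, 249 - 3P = 6P - 282, gives P* = 59 and Q* = 72.
Since 113 is above P* = 59, the ceiling does not bind and the free-market outcome prevails.
Since the control does not bind, no trades are prevented and deadweight loss is zero.

0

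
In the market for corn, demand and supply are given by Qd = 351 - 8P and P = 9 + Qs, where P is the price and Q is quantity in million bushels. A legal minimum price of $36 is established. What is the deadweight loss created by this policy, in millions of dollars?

0

Rearranging supply gives Qs = P - 9. Equilibrium: 351 - 8P = P - 9, so 360 = 9P and P* = 40, Q* = 31.
The floor of 36 is below the equilibrium price 40, so it is not binding; the market clears at P* = 40, Q* = 31.
Since the control does not bind, no trades are prevented and deadweight loss is zero.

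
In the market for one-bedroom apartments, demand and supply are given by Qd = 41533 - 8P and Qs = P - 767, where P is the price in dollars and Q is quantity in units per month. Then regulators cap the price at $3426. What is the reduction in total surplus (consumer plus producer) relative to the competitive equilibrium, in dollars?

Equilibrium: 41533 - 8P = P - 767, so 42300 = 9P and P* = 4700, Q* = 3933.
The ceiling of 3426 is below the equilibrium price 4700, so it binds.
At P = 3426: Qd = 41533 - 8·3426 = 14125 and Qs = 3426 - 767 = 2659.
Quantity traded falls to 2659. At Q = 2659 the demand price is (41533 - 2659)/8 = 4859.25 and the supply price is 767 + 2659 = 3426.
Deadweight loss = ½ · (4859.25 - 3426) · (3933 - 2659) = ½ · 1433.25 · 1274 = 912980.25.

912980.25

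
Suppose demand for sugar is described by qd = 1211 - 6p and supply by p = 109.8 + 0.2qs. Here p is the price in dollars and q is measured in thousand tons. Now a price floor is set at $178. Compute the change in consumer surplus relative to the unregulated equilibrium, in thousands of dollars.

Rearranging supply gives qs = 5p - 549. Equilibrium: 1211 - 6p = 5p - 549, so 1760 = 11p and p* = 160, q* = 251.
Since 178 > 160, the floor is binding.
At p = 178: qd = 1211 - 6·178 = 143 and qs = 5·178 - 549 = 341.
Consumer surplus without the control is ½ · (1211/6 - 160) · 251 = 63001/12.
With the floor, consumers buy 143 units at 178, so CS = ½ · (1211/6 - 178) · 143 = 20449/12.
Change in consumer surplus = 20449/12 - 63001/12 = -3546.

-3546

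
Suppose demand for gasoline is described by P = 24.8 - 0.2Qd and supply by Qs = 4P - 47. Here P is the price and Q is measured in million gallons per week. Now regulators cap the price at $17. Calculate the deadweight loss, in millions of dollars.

Rearranging demand gives Qd = 124 - 5P. Without the control the market clears where 124 - 5P = 4P - 47, i.e. P* = 19 and Q* = 29.
The ceiling of 17 is below the equilibrium price 19, so it binds.
At P = 17: Qd = 124 - 5·17 = 39 and Qs = 4·17 - 47 = 21.
Quantity traded falls to 21. At Q = 21 the demand price is (124 - 21)/5 = 20.6 and the supply price is (47 + 21)/4 = 17.
Deadweight loss = ½ · (20.6 - 17) · (29 - 21) = ½ · 3.6 · 8 = 14.4.

14.4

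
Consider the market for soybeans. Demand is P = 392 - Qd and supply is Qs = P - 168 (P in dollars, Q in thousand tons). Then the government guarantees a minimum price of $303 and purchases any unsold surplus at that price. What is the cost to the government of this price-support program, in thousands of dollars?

13938

Rearranging demand gives Qd = 392 - P. Without the control the market clears where 392 - P = P - 168, i.e. P* = 280 and Q* = 112.
Since 303 > 280, the floor is binding.
At P = 303: Qd = 392 - 303 = 89 and Qs = 303 - 168 = 135.
Surplus = Qs - Qd = 46.
Government expenditure = surplus × support price = 46 × 303 = 13938.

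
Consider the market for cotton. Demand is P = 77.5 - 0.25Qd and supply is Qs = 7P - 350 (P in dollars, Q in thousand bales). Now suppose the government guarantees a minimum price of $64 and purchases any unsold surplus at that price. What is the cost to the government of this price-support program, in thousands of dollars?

Rearranging demand gives Qd = 310 - 4P. Without the control the market clears where 310 - 4P = 7P - 350, i.e. P* = 60 and Q* = 70.
Because the floor (64) lies above the market-clearing price, it is binding.
At P = 64: Qd = 310 - 4·64 = 54 and Qs = 7·64 - 350 = 98.
Surplus = Qs - Qd = 44.
Government expenditure = surplus × support price = 44 × 64 = 2816.

2816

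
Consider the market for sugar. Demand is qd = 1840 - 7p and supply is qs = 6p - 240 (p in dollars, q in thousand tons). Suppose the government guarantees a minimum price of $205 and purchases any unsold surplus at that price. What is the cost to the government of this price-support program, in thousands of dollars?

119925

Setting quantity demanded equal to quantity supplied, 1840 - 7p = 6p - 240, gives p* = 160 and q* = 720.
Because the floor (205) lies above the market-clearing price, it is binding.
At p = 205: qd = 1840 - 7·205 = 405 and qs = 6·205 - 240 = 990.
Surplus = qs - qd = 585.
Government expenditure = surplus × support price = 585 × 205 = 119925.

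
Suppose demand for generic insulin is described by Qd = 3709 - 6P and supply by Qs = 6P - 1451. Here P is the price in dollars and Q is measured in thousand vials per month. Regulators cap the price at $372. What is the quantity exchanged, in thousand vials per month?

781

Equilibrium: 3709 - 6P = 6P - 1451, so 5160 = 12P and P* = 430, Q* = 1129.
Since 372 < 430, the ceiling is binding.
At P = 372: Qd = 3709 - 6·372 = 1477 and Qs = 6·372 - 1451 = 781.
The quantity actually transacted is the short side, supply: 781.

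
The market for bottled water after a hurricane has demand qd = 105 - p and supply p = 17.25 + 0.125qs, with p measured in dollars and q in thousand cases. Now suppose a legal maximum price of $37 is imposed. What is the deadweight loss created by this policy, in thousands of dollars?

0

Rearranging supply gives qs = 8p - 138. Setting quantity demanded equal to quantity supplied, 105 - p = 8p - 138, gives p* = 27 and q* = 78.
Since 37 is above p* = 27, the ceiling does not bind and the free-market outcome prevails.
Since the control does not bind, no trades are prevented and deadweight loss is zero.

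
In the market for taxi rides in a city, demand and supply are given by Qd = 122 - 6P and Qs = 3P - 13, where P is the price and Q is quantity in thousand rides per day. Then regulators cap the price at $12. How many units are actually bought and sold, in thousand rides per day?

23

In a free market, 122 - 6P = 3P - 13 gives the equilibrium P* = 15, Q* = 32.
The ceiling of 12 is below the equilibrium price 15, so it binds.
At P = 12: Qd = 122 - 6·12 = 50 and Qs = 3·12 - 13 = 23.
The quantity actually transacted is the short side, supply: 23.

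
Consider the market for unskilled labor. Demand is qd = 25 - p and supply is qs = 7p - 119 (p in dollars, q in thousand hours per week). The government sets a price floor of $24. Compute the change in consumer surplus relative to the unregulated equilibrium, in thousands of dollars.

-24

Setting quantity demanded equal to quantity supplied, 25 - p = 7p - 119, gives p* = 18 and q* = 7.
Because the floor (24) lies above the market-clearing price, it is binding.
At p = 24: qd = 25 - 24 = 1 and qs = 7·24 - 119 = 49.
Consumer surplus without the control is ½ · (25 - 18) · 7 = 24.5.
With the floor, consumers buy 1 units at 24, so CS = ½ · (25 - 24) · 1 = 0.5.
Change in consumer surplus = 0.5 - 24.5 = -24.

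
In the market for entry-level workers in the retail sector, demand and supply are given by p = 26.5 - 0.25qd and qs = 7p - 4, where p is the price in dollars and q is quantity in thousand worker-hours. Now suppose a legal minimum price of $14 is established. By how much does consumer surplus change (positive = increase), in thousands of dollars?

Rearranging demand gives qd = 106 - 4p. In a free market, 106 - 4p = 7p - 4 gives the equilibrium p* = 10, q* = 66.
Since 14 > 10, the floor is binding.
At p = 14: qd = 106 - 4·14 = 50 and qs = 7·14 - 4 = 94.
Consumer surplus without the control is ½ · (26.5 - 10) · 66 = 544.5.
With the floor, consumers buy 50 units at 14, so CS = ½ · (26.5 - 14) · 50 = 312.5.
Change in consumer surplus = 312.5 - 544.5 = -232.

-232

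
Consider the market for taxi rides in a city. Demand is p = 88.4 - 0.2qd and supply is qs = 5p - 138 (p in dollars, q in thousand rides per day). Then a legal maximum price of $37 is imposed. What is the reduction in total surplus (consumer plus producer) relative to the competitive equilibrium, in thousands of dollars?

2205

Rearranging demand gives qd = 442 - 5p. In a free market, 442 - 5p = 5p - 138 gives the equilibrium p* = 58, q* = 152.
The ceiling of 37 is below the equilibrium price 58, so it binds.
At p = 37: qd = 442 - 5·37 = 257 and qs = 5·37 - 138 = 47.
Quantity traded falls to 47. At q = 47 the demand price is (442 - 47)/5 = 79 and the supply price is (138 + 47)/5 = 37.
Deadweight loss = ½ · (79 - 37) · (152 - 47) = ½ · 42 · 105 = 2205.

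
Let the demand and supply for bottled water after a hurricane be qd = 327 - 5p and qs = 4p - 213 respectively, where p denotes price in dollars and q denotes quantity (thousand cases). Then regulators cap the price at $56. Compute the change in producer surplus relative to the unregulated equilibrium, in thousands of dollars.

Equilibrium: 327 - 5p = 4p - 213, so 540 = 9p and p* = 60, q* = 27.
Because the ceiling (56) lies below the market-clearing price, it is binding.
At p = 56: qd = 327 - 5·56 = 47 and qs = 4·56 - 213 = 11.
Producer surplus without the control is ½ · (60 - 53.25) · 27 = 91.125.
With the ceiling, producers sell 11 units at 56, so PS = ½ · (56 - 53.25) · 11 = 15.125.
Change in producer surplus = 15.125 - 91.125 = -76.

-76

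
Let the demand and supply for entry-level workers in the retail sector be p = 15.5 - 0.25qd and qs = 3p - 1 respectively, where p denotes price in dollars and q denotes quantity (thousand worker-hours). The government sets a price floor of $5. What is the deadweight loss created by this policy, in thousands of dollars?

Rearranging demand gives qd = 62 - 4p. Setting quantity demanded equal to quantity supplied, 62 - 4p = 3p - 1, gives p* = 9 and q* = 26.
Since 5 is below p* = 9, the floor does not bind and the free-market outcome prevails.
Since the control does not bind, no trades are prevented and deadweight loss is zero.

0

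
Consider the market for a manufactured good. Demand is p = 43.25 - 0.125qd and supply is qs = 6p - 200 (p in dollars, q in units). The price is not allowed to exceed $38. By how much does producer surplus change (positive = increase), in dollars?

-31

Rearranging demand gives qd = 346 - 8p. Without the control the market clears where 346 - 8p = 6p - 200, i.e. p* = 39 and q* = 34.
The ceiling of 38 is below the equilibrium price 39, so it binds.
At p = 38: qd = 346 - 8·38 = 42 and qs = 6·38 - 200 = 28.
Producer surplus without the control is ½ · (39 - 100/3) · 34 = 289/3.
With the ceiling, producers sell 28 units at 38, so PS = ½ · (38 - 100/3) · 28 = 196/3.
Change in producer surplus = 196/3 - 289/3 = -31.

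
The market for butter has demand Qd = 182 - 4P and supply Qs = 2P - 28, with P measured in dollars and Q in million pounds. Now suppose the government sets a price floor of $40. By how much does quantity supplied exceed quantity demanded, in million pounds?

Without the control the market clears where 182 - 4P = 2P - 28, i.e. P* = 35 and Q* = 42.
Because the floor (40) lies above the market-clearing price, it is binding.
At P = 40: Qd = 182 - 4·40 = 22 and Qs = 2·40 - 28 = 52.
Surplus = Qs - Qd = 52 - 22 = 30.

30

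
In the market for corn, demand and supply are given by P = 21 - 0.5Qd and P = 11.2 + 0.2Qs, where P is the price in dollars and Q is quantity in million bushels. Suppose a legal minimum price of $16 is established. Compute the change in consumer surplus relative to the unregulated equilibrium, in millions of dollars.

Rearranging demand gives Qd = 42 - 2P; rearranging supply gives Qs = 5P - 56. In a free market, 42 - 2P = 5P - 56 gives the equilibrium P* = 14, Q* = 14.
The floor of 16 is above the equilibrium price 14, so it binds.
At P = 16: Qd = 42 - 2·16 = 10 and Qs = 5·16 - 56 = 24.
Consumer surplus without the control is ½ · (21 - 14) · 14 = 49.
With the floor, consumers buy 10 units at 16, so CS = ½ · (21 - 16) · 10 = 25.
Change in consumer surplus = 25 - 49 = -24.

-24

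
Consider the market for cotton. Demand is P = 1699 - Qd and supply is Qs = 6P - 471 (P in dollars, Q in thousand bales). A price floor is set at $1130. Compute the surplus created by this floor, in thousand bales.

Rearranging demand gives Qd = 1699 - P. Without the control the market clears where 1699 - P = 6P - 471, i.e. P* = 310 and Q* = 1389.
Since 1130 > 310, the floor is binding.
At P = 1130: Qd = 1699 - 1130 = 569 and Qs = 6·1130 - 471 = 6309.
Surplus = Qs - Qd = 6309 - 569 = 5740.

5740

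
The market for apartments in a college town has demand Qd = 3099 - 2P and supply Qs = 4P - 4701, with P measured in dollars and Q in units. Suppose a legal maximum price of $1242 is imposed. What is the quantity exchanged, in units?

Without the control the market clears where 3099 - 2P = 4P - 4701, i.e. P* = 1300 and Q* = 499.
Because the ceiling (1242) lies below the market-clearing price, it is binding.
At P = 1242: Qd = 3099 - 2·1242 = 615 and Qs = 4·1242 - 4701 = 267.
The quantity actually transacted is the short side, supply: 267.

267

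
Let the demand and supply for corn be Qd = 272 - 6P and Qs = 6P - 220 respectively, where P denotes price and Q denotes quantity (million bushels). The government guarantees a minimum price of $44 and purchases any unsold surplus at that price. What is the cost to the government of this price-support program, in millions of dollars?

Equilibrium: 272 - 6P = 6P - 220, so 492 = 12P and P* = 41, Q* = 26.
The floor of 44 is above the equilibrium price 41, so it binds.
At P = 44: Qd = 272 - 6·44 = 8 and Qs = 6·44 - 220 = 44.
Surplus = Qs - Qd = 36.
Government expenditure = surplus × support price = 36 × 44 = 1584.

1584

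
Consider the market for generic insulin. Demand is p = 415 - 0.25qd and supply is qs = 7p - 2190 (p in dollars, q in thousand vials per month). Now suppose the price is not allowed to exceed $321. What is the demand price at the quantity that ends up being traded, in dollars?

400.75

Rearranging demand gives qd = 1660 - 4p. Without the control the market clears where 1660 - 4p = 7p - 2190, i.e. p* = 350 and q* = 260.
The ceiling of 321 is below the equilibrium price 350, so it binds.
At p = 321: qd = 1660 - 4·321 = 376 and qs = 7·321 - 2190 = 57.
Only 57 units reach the market. On the demand curve, the marginal buyer's willingness to pay at q = 57 is (1660 - 57)/4 = 400.75.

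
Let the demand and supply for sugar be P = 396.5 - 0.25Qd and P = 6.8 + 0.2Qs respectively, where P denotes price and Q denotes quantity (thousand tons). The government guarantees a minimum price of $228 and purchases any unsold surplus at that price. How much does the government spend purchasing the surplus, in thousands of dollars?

98496

Rearranging demand gives Qd = 1586 - 4P; rearranging supply gives Qs = 5P - 34. In a free market, 1586 - 4P = 5P - 34 gives the equilibrium P* = 180, Q* = 866.
Since 228 > 180, the floor is binding.
At P = 228: Qd = 1586 - 4·228 = 674 and Qs = 5·228 - 34 = 1106.
Surplus = Qs - Qd = 432.
Government expenditure = surplus × support price = 432 × 228 = 98496.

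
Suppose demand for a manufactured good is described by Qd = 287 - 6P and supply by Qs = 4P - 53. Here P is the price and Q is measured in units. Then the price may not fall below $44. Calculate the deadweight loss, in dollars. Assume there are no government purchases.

750

In a free market, 287 - 6P = 4P - 53 gives the equilibrium P* = 34, Q* = 83.
Because the floor (44) lies above the market-clearing price, it is binding.
At P = 44: Qd = 287 - 6·44 = 23 and Qs = 4·44 - 53 = 123.
Quantity traded falls to 23. At Q = 23 the demand price is (287 - 23)/6 = 44 and the supply price is (53 + 23)/4 = 19.
Deadweight loss = ½ · (44 - 19) · (83 - 23) = ½ · 25 · 60 = 750.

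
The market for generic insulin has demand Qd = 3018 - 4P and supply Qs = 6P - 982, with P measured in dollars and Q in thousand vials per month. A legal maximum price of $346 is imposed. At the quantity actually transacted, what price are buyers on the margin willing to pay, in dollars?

Without the control the market clears where 3018 - 4P = 6P - 982, i.e. P* = 400 and Q* = 1418.
The ceiling of 346 is below the equilibrium price 400, so it binds.
At P = 346: Qd = 3018 - 4·346 = 1634 and Qs = 6·346 - 982 = 1094.
Only 1094 units reach the market. On the demand curve, the marginal buyer's willingness to pay at Q = 1094 is (3018 - 1094)/4 = 481.

481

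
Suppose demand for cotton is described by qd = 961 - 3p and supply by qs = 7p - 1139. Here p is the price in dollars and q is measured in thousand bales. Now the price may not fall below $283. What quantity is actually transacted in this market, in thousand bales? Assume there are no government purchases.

112

Without the control the market clears where 961 - 3p = 7p - 1139, i.e. p* = 210 and q* = 331.
Because the floor (283) lies above the market-clearing price, it is binding.
At p = 283: qd = 961 - 3·283 = 112 and qs = 7·283 - 1139 = 842.
The quantity actually transacted is the short side, demand: 112.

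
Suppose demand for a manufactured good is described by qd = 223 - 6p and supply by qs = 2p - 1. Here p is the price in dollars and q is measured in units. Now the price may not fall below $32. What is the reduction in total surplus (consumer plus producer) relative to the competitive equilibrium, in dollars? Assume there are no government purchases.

Equilibrium: 223 - 6p = 2p - 1, so 224 = 8p and p* = 28, q* = 55.
Since 32 > 28, the floor is binding.
At p = 32: qd = 223 - 6·32 = 31 and qs = 2·32 - 1 = 63.
Quantity traded falls to 31. At q = 31 the demand price is (223 - 31)/6 = 32 and the supply price is (1 + 31)/2 = 16.
Deadweight loss = ½ · (32 - 16) · (55 - 31) = ½ · 16 · 24 = 192.

192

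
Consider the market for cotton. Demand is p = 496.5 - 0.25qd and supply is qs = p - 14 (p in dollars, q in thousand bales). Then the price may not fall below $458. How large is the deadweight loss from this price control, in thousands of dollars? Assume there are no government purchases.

Rearranging demand gives qd = 1986 - 4p. Setting quantity demanded equal to quantity supplied, 1986 - 4p = p - 14, gives p* = 400 and q* = 386.
The floor of 458 is above the equilibrium price 400, so it binds.
At p = 458: qd = 1986 - 4·458 = 154 and qs = 458 - 14 = 444.
Quantity traded falls to 154. At q = 154 the demand price is (1986 - 154)/4 = 458 and the supply price is 14 + 154 = 168.
Deadweight loss = ½ · (458 - 168) · (386 - 154) = ½ · 290 · 232 = 33640.

33640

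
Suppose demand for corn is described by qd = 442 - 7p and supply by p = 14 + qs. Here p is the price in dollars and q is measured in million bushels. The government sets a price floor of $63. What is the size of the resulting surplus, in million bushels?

48

Rearranging supply gives qs = p - 14. Equilibrium: 442 - 7p = p - 14, so 456 = 8p and p* = 57, q* = 43.
The floor of 63 is above the equilibrium price 57, so it binds.
At p = 63: qd = 442 - 7·63 = 1 and qs = 63 - 14 = 49.
Surplus = qs - qd = 49 - 1 = 48.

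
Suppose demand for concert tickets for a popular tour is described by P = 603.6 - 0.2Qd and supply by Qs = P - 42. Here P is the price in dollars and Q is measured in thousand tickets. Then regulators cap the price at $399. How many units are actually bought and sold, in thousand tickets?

Rearranging demand gives Qd = 3018 - 5P. Equilibrium: 3018 - 5P = P - 42, so 3060 = 6P and P* = 510, Q* = 468.
The ceiling of 399 is below the equilibrium price 510, so it binds.
At P = 399: Qd = 3018 - 5·399 = 1023 and Qs = 399 - 42 = 357.
The quantity actually transacted is the short side, supply: 357.

357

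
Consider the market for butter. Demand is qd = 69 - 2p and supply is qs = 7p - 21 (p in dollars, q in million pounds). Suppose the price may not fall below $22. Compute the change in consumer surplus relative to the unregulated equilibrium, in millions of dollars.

-444

In a free market, 69 - 2p = 7p - 21 gives the equilibrium p* = 10, q* = 49.
Because the floor (22) lies above the market-clearing price, it is binding.
At p = 22: qd = 69 - 2·22 = 25 and qs = 7·22 - 21 = 133.
Consumer surplus without the control is ½ · (34.5 - 10) · 49 = 600.25.
With the floor, consumers buy 25 units at 22, so CS = ½ · (34.5 - 22) · 25 = 156.25.
Change in consumer surplus = 156.25 - 600.25 = -444.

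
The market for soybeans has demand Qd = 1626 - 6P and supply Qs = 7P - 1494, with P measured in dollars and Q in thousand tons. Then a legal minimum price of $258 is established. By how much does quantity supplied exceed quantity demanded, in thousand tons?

234

Setting quantity demanded equal to quantity supplied, 1626 - 6P = 7P - 1494, gives P* = 240 and Q* = 186.
Because the floor (258) lies above the market-clearing price, it is binding.
At P = 258: Qd = 1626 - 6·258 = 78 and Qs = 7·258 - 1494 = 312.
Surplus = Qs - Qd = 312 - 78 = 234.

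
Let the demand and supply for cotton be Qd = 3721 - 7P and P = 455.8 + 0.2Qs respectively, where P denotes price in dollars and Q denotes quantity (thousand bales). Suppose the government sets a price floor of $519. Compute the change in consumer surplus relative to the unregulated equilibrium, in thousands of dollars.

Rearranging supply gives Qs = 5P - 2279. Equilibrium: 3721 - 7P = 5P - 2279, so 6000 = 12P and P* = 500, Q* = 221.
The floor of 519 is above the equilibrium price 500, so it binds.
At P = 519: Qd = 3721 - 7·519 = 88 and Qs = 5·519 - 2279 = 316.
Consumer surplus without the control is ½ · (3721/7 - 500) · 221 = 48841/14.
With the floor, consumers buy 88 units at 519, so CS = ½ · (3721/7 - 519) · 88 = 3872/7.
Change in consumer surplus = 3872/7 - 48841/14 = -2935.5.

-2935.5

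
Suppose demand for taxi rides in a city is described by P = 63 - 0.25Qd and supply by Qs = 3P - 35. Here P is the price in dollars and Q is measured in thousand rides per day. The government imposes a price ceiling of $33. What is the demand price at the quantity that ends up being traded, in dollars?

Rearranging demand gives Qd = 252 - 4P. In a free market, 252 - 4P = 3P - 35 gives the equilibrium P* = 41, Q* = 88.
Since 33 < 41, the ceiling is binding.
At P = 33: Qd = 252 - 4·33 = 120 and Qs = 3·33 - 35 = 64.
Only 64 units reach the market. On the demand curve, the marginal buyer's willingness to pay at Q = 64 is (252 - 64)/4 = 47.

47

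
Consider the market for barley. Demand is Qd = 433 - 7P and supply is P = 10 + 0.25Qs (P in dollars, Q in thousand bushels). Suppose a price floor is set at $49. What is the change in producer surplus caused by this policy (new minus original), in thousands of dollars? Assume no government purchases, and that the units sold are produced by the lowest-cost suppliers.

Rearranging supply gives Qs = 4P - 40. Equilibrium: 433 - 7P = 4P - 40, so 473 = 11P and P* = 43, Q* = 132.
Because the floor (49) lies above the market-clearing price, it is binding.
At P = 49: Qd = 433 - 7·49 = 90 and Qs = 4·49 - 40 = 156.
Producer surplus without the control is ½ · (43 - 10) · 132 = 2178.
With the floor, 90 units are sold at 49. The supply price at Q = 90 is 32.5, so PS = ½ · [(49 - 10) + (49 - 32.5)] · 90 = 2497.5.
Change in producer surplus = 2497.5 - 2178 = 319.5.

319.5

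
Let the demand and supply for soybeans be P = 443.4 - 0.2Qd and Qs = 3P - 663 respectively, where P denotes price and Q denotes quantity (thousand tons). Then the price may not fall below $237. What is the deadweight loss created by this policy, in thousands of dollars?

0

Rearranging demand gives Qd = 2217 - 5P. Setting quantity demanded equal to quantity supplied, 2217 - 5P = 3P - 663, gives P* = 360 and Q* = 417.
Since 237 is below P* = 360, the floor does not bind and the free-market outcome prevails.
Since the control does not bind, no trades are prevented and deadweight loss is zero.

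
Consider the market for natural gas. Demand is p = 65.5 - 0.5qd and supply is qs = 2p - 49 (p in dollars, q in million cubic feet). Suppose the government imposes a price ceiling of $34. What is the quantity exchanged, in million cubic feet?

19

Rearranging demand gives qd = 131 - 2p. In a free market, 131 - 2p = 2p - 49 gives the equilibrium p* = 45, q* = 41.
Since 34 < 45, the ceiling is binding.
At p = 34: qd = 131 - 2·34 = 63 and qs = 2·34 - 49 = 19.
The quantity actually transacted is the short side, supply: 19.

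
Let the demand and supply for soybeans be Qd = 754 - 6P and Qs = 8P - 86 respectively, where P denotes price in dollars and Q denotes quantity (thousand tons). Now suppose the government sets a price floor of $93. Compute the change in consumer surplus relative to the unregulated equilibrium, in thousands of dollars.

Without the control the market clears where 754 - 6P = 8P - 86, i.e. P* = 60 and Q* = 394.
The floor of 93 is above the equilibrium price 60, so it binds.
At P = 93: Qd = 754 - 6·93 = 196 and Qs = 8·93 - 86 = 658.
Consumer surplus without the control is ½ · (377/3 - 60) · 394 = 38809/3.
With the floor, consumers buy 196 units at 93, so CS = ½ · (377/3 - 93) · 196 = 9604/3.
Change in consumer surplus = 9604/3 - 38809/3 = -9735.

-9735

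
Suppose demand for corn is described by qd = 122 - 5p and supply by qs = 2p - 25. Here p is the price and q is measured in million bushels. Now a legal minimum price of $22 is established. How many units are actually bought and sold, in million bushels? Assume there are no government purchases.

12

In a free market, 122 - 5p = 2p - 25 gives the equilibrium p* = 21, q* = 17.
Since 22 > 21, the floor is binding.
At p = 22: qd = 122 - 5·22 = 12 and qs = 2·22 - 25 = 19.
The quantity actually transacted is the short side, demand: 12.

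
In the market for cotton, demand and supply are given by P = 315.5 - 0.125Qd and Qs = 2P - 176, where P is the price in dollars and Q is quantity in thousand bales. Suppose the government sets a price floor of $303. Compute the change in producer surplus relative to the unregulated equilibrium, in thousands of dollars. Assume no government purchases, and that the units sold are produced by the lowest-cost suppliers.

-14124

Rearranging demand gives Qd = 2524 - 8P. Setting quantity demanded equal to quantity supplied, 2524 - 8P = 2P - 176, gives P* = 270 and Q* = 364.
The floor of 303 is above the equilibrium price 270, so it binds.
At P = 303: Qd = 2524 - 8·303 = 100 and Qs = 2·303 - 176 = 430.
Producer surplus without the control is ½ · (270 - 88) · 364 = 33124.
With the floor, 100 units are sold at 303. The supply price at Q = 100 is 138, so PS = ½ · [(303 - 88) + (303 - 138)] · 100 = 19000.
Change in producer surplus = 19000 - 33124 = -14124.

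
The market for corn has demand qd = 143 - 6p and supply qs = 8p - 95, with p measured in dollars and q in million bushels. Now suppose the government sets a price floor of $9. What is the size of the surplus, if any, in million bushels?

Setting quantity demanded equal to quantity supplied, 143 - 6p = 8p - 95, gives p* = 17 and q* = 41.
The floor of 9 is below the equilibrium price 17, so it is not binding; the market clears at p* = 17, q* = 41.
Since the control does not bind, there is no surplus.

0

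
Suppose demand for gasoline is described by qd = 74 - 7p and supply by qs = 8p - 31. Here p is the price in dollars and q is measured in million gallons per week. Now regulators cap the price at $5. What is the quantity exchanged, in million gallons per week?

9

Setting quantity demanded equal to quantity supplied, 74 - 7p = 8p - 31, gives p* = 7 and q* = 25.
Since 5 < 7, the ceiling is binding.
At p = 5: qd = 74 - 7·5 = 39 and qs = 8·5 - 31 = 9.
The quantity actually transacted is the short side, supply: 9.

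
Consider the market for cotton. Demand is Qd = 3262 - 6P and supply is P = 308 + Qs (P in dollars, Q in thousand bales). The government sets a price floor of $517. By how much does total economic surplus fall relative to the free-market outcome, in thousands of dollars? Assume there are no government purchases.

1029

Rearranging supply gives Qs = P - 308. In a free market, 3262 - 6P = P - 308 gives the equilibrium P* = 510, Q* = 202.
Because the floor (517) lies above the market-clearing price, it is binding.
At P = 517: Qd = 3262 - 6·517 = 160 and Qs = 517 - 308 = 209.
Quantity traded falls to 160. At Q = 160 the demand price is (3262 - 160)/6 = 517 and the supply price is 308 + 160 = 468.
Deadweight loss = ½ · (517 - 468) · (202 - 160) = ½ · 49 · 42 = 1029.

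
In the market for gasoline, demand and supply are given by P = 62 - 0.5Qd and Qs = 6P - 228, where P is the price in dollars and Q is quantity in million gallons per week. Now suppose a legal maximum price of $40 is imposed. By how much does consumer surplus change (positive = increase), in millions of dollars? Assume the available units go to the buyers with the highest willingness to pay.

-96

Rearranging demand gives Qd = 124 - 2P. In a free market, 124 - 2P = 6P - 228 gives the equilibrium P* = 44, Q* = 36.
The ceiling of 40 is below the equilibrium price 44, so it binds.
At P = 40: Qd = 124 - 2·40 = 44 and Qs = 6·40 - 228 = 12.
Consumer surplus without the control is ½ · (62 - 44) · 36 = 324.
With the ceiling, 12 units are sold at 40 (assume they go to the highest-value buyers). The demand price at Q = 12 is 56, so CS = ½ · [(62 - 40) + (56 - 40)] · 12 = 228.
Change in consumer surplus = 228 - 324 = -96.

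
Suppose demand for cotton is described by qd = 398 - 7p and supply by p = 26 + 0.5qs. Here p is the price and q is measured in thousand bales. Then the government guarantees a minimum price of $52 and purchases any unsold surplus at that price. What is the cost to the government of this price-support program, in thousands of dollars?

Rearranging supply gives qs = 2p - 52. Setting quantity demanded equal to quantity supplied, 398 - 7p = 2p - 52, gives p* = 50 and q* = 48.
Since 52 > 50, the floor is binding.
At p = 52: qd = 398 - 7·52 = 34 and qs = 2·52 - 52 = 52.
Surplus = qs - qd = 18.
Government expenditure = surplus × support price = 18 × 52 = 936.

936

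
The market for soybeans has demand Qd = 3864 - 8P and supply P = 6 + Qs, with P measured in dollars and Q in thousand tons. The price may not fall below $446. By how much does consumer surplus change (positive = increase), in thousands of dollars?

Rearranging supply gives Qs = P - 6. Without the control the market clears where 3864 - 8P = P - 6, i.e. P* = 430 and Q* = 424.
The floor of 446 is above the equilibrium price 430, so it binds.
At P = 446: Qd = 3864 - 8·446 = 296 and Qs = 446 - 6 = 440.
Consumer surplus without the control is ½ · (483 - 430) · 424 = 11236.
With the floor, consumers buy 296 units at 446, so CS = ½ · (483 - 446) · 296 = 5476.
Change in consumer surplus = 5476 - 11236 = -5760.

-5760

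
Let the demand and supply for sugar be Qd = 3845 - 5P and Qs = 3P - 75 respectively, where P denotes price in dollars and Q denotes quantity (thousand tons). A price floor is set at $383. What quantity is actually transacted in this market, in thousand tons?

In a free market, 3845 - 5P = 3P - 75 gives the equilibrium P* = 490, Q* = 1395.
Since 383 is below P* = 490, the floor does not bind and the free-market outcome prevails.

1395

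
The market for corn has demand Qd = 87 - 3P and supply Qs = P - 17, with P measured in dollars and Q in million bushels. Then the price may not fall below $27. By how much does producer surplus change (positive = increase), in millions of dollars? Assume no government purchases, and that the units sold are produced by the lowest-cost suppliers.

Without the control the market clears where 87 - 3P = P - 17, i.e. P* = 26 and Q* = 9.
Because the floor (27) lies above the market-clearing price, it is binding.
At P = 27: Qd = 87 - 3·27 = 6 and Qs = 27 - 17 = 10.
Producer surplus without the control is ½ · (26 - 17) · 9 = 40.5.
With the floor, 6 units are sold at 27. The supply price at Q = 6 is 23, so PS = ½ · [(27 - 17) + (27 - 23)] · 6 = 42.
Change in producer surplus = 42 - 40.5 = 1.5.

1.5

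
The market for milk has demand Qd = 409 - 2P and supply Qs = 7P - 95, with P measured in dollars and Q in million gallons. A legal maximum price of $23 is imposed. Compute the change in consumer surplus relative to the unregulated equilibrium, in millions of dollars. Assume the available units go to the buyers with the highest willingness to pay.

-11162.25

Equilibrium: 409 - 2P = 7P - 95, so 504 = 9P and P* = 56, Q* = 297.
The ceiling of 23 is below the equilibrium price 56, so it binds.
At P = 23: Qd = 409 - 2·23 = 363 and Qs = 7·23 - 95 = 66.
Consumer surplus without the control is ½ · (204.5 - 56) · 297 = 22052.25.
With the ceiling, 66 units are sold at 23 (assume they go to the highest-value buyers). The demand price at Q = 66 is 171.5, so CS = ½ · [(204.5 - 23) + (171.5 - 23)] · 66 = 10890.
Change in consumer surplus = 10890 - 22052.25 = -11162.25.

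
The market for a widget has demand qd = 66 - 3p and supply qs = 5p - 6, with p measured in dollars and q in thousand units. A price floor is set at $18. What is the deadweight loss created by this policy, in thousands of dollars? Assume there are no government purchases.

194.4

In a free market, 66 - 3p = 5p - 6 gives the equilibrium p* = 9, q* = 39.
The floor of 18 is above the equilibrium price 9, so it binds.
At p = 18: qd = 66 - 3·18 = 12 and qs = 5·18 - 6 = 84.
Quantity traded falls to 12. At q = 12 the demand price is (66 - 12)/3 = 18 and the supply price is (6 + 12)/5 = 3.6.
Deadweight loss = ½ · (18 - 3.6) · (39 - 12) = ½ · 14.4 · 27 = 194.4.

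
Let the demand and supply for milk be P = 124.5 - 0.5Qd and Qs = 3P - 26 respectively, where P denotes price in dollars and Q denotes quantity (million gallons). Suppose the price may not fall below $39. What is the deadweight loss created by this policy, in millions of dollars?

Rearranging demand gives Qd = 249 - 2P. Without the control the market clears where 249 - 2P = 3P - 26, i.e. P* = 55 and Q* = 139.
Since 39 is below P* = 55, the floor does not bind and the free-market outcome prevails.
Since the control does not bind, no trades are prevented and deadweight loss is zero.

0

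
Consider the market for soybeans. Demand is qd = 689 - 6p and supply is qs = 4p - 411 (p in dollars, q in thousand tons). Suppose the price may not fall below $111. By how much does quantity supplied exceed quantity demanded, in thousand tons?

10

Setting quantity demanded equal to quantity supplied, 689 - 6p = 4p - 411, gives p* = 110 and q* = 29.
Since 111 > 110, the floor is binding.
At p = 111: qd = 689 - 6·111 = 23 and qs = 4·111 - 411 = 33.
Surplus = qs - qd = 33 - 23 = 10.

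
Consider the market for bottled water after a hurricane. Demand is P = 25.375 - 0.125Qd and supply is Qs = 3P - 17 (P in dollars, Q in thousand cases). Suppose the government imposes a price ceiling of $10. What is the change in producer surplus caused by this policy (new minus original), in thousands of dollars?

Rearranging demand gives Qd = 203 - 8P. Equilibrium: 203 - 8P = 3P - 17, so 220 = 11P and P* = 20, Q* = 43.
Because the ceiling (10) lies below the market-clearing price, it is binding.
At P = 10: Qd = 203 - 8·10 = 123 and Qs = 3·10 - 17 = 13.
Producer surplus without the control is ½ · (20 - 17/3) · 43 = 1849/6.
With the ceiling, producers sell 13 units at 10, so PS = ½ · (10 - 17/3) · 13 = 169/6.
Change in producer surplus = 169/6 - 1849/6 = -280.

-280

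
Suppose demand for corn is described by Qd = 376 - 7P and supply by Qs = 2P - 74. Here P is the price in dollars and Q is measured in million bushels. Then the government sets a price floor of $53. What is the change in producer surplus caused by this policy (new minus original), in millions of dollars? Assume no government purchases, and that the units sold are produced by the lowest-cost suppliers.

-95.25

Without the control the market clears where 376 - 7P = 2P - 74, i.e. P* = 50 and Q* = 26.
Since 53 > 50, the floor is binding.
At P = 53: Qd = 376 - 7·53 = 5 and Qs = 2·53 - 74 = 32.
Producer surplus without the control is ½ · (50 - 37) · 26 = 169.
With the floor, 5 units are sold at 53. The supply price at Q = 5 is 39.5, so PS = ½ · [(53 - 37) + (53 - 39.5)] · 5 = 73.75.
Change in producer surplus = 73.75 - 169 = -95.25.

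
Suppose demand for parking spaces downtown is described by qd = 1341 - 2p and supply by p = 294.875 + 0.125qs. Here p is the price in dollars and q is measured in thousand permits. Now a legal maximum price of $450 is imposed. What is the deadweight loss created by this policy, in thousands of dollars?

0

Rearranging supply gives qs = 8p - 2359. Without the control the market clears where 1341 - 2p = 8p - 2359, i.e. p* = 370 and q* = 601.
The ceiling of 450 is above the equilibrium price 370, so it is not binding; the market clears at p* = 370, q* = 601.
Since the control does not bind, no trades are prevented and deadweight loss is zero.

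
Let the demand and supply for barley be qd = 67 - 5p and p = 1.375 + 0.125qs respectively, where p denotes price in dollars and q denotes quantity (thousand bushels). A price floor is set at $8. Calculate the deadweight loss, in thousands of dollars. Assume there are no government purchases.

16.25

Rearranging supply gives qs = 8p - 11. In a free market, 67 - 5p = 8p - 11 gives the equilibrium p* = 6, q* = 37.
The floor of 8 is above the equilibrium price 6, so it binds.
At p = 8: qd = 67 - 5·8 = 27 and qs = 8·8 - 11 = 53.
Quantity traded falls to 27. At q = 27 the demand price is (67 - 27)/5 = 8 and the supply price is (11 + 27)/8 = 4.75.
Deadweight loss = ½ · (8 - 4.75) · (37 - 27) = ½ · 3.25 · 10 = 16.25.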